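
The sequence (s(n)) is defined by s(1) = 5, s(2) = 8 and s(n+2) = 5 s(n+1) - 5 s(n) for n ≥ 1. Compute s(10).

51875

s(3) = 5(8) - 5(5) = 15
s(4) = 5(15) - 5(8) = 35
s(5) = 5(35) - 5(15) = 100
s(6) = 5(100) - 5(35) = 325
s(7) = 5(325) - 5(100) = 1125
s(8) = 5(1125) - 5(325) = 4000
s(9) = 5(4000) - 5(1125) = 14375
s(10) = 5(14375) - 5(4000) = 51875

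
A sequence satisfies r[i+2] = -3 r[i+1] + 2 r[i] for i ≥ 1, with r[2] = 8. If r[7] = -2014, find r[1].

7

Let r[1] = w.
r[3] = -24 + 2w
r[4] = 88 - 6w
r[5] = -312 + 22w
r[6] = 1112 - 78w
r[7] = -3960 + 278w
So -3960 + 278w = -2014, giving w = 7.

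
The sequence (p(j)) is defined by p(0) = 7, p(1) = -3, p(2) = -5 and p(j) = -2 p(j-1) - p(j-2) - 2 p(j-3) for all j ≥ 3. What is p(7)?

p(3) = -2·(-5) - (-3) - 2·7 = -1
p(4) = -2·(-1) - (-5) - 2·(-3) = 13
p(5) = -2·13 - (-1) - 2·(-5) = -15
p(6) = -2·(-15) - 13 - 2·(-1) = 19
p(7) = -2·19 - (-15) - 2·13 = -49

-49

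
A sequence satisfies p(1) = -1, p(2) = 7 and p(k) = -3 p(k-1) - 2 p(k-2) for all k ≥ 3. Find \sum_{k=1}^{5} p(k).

-61

p(3) = -3·7 - 2·(-1) = -19
p(4) = -3·(-19) - 2·7 = 43
p(5) = -3·43 - 2·(-19) = -91
Sum = (-1) + 7 + (-19) + 43 + (-91) = -61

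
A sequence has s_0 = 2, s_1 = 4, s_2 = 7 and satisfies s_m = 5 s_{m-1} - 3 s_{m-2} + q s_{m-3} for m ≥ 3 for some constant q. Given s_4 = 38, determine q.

-4

s_3 = 23 + 2q
s_4 = 94 + 14q
So 94 + 14q = 38, giving q = -4.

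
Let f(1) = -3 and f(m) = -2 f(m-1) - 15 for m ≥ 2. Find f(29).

The fixed point is -15/(1 + 2) = -5, so f(m) + 5 = -2(f(m-1) + 5).
Hence f(m) = 2·(-2)^{m-1} - 5.
f(29) = 2·(-2)^{28} - 5 = 2·268435456 - 5 = 536870907.

536870907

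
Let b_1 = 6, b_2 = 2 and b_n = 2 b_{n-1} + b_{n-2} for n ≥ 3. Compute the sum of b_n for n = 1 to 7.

538

b_3 = 2(2) + 6 = 10
b_4 = 2(10) + 2 = 22
b_5 = 2(22) + 10 = 54
b_6 = 2(54) + 22 = 130
b_7 = 2(130) + 54 = 314
Sum = 6 + 2 + 10 + 22 + 54 + 130 + 314 = 538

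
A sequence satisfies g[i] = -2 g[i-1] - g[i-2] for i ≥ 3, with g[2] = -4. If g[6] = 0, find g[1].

5

Let g[1] = v.
g[3] = 8 - v
g[4] = -12 + 2v
g[5] = 16 - 3v
g[6] = -20 + 4v
So -20 + 4v = 0, giving v = 5.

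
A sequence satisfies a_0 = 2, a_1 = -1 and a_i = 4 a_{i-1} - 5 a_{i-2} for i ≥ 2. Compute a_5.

a_2 = 4·(-1) - 5·2 = -14
a_3 = 4·(-14) - 5·(-1) = -51
a_4 = 4·(-51) - 5·(-14) = -134
a_5 = 4·(-134) - 5·(-51) = -281

-281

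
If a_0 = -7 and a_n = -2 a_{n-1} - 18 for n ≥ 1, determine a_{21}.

2097146

The fixed point is -18/(1 + 2) = -6, so a_n + 6 = -2(a_{n-1} + 6).
Hence a_n = -1·(-2)^n - 6.
a_{21} = -1·(-2)^{21} - 6 = -1·-2097152 - 6 = 2097146.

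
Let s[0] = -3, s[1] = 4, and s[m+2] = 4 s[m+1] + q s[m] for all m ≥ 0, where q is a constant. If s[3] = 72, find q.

s[2] = 16 - 3q
s[3] = 64 - 8q
So 64 - 8q = 72, giving q = -1.

-1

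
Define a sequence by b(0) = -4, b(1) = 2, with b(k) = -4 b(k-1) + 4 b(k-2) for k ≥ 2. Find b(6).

-11904

b(2) = -4(2) + 4(-4) = -24
b(3) = -4(-24) + 4(2) = 104
b(4) = -4(104) + 4(-24) = -512
b(5) = -4(-512) + 4(104) = 2464
b(6) = -4(2464) + 4(-512) = -11904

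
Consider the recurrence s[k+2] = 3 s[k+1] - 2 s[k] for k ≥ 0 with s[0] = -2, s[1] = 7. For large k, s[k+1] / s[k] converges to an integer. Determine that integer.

The characteristic equation is r^2 - 3r + 2 = 0, which factors as (r - 2)(r - 1) = 0.
So the roots are 2 and 1. Since |2| > |1| and the coefficient of 2^k is non-zero, the ratio tends to 2.

2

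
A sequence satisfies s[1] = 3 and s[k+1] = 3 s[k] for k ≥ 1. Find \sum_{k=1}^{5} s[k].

s[2] = 3*3 = 9
s[3] = 3*9 = 27
s[4] = 3*27 = 81
s[5] = 3*81 = 243
Sum = 3 + 9 + 27 + 81 + 243 = 363

363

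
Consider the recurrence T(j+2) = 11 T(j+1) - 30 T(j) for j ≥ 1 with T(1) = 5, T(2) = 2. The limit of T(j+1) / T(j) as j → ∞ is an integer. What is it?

6

The characteristic equation is r^2 - 11r + 30 = 0, which factors as (r - 6)(r - 5) = 0.
So the roots are 6 and 5. Since |6| > |5| and the coefficient of 6^j is non-zero, the ratio tends to 6.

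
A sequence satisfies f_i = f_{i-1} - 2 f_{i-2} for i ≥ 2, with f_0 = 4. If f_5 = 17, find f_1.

7

Let f_1 = v.
f_2 = -8 + v
f_3 = -8 - v
f_4 = 8 - 3v
f_5 = 24 - v
So 24 - v = 17, giving v = 7.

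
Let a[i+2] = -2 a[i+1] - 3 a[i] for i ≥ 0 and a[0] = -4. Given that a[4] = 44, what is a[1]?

8

Let a[1] = z.
a[2] = 12 - 2z
a[3] = -24 + z
a[4] = 12 + 4z
So 12 + 4z = 44, giving z = 8.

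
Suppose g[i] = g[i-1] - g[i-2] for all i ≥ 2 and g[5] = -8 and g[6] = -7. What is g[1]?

1

Rearranging, g[i-2] = -(g[i] - g[i-1]).
g[4] = -(-7 - (-8)) = -1
g[3] = -(-8 - (-1)) = 7
g[2] = -(-1 - 7) = 8
g[1] = -(7 - 8) = 1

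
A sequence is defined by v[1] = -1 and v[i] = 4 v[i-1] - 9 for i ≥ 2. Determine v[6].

-4093

v[2] = 4*(-1) - 9 = -13
v[3] = 4*(-13) - 9 = -61
v[4] = 4*(-61) - 9 = -253
v[5] = 4*(-253) - 9 = -1021
v[6] = 4*(-1021) - 9 = -4093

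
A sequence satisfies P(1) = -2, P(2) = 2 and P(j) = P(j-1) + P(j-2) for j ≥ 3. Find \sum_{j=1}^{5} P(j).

P(3) = 2 + (-2) = 0
P(4) = 0 + 2 = 2
P(5) = 2 + 0 = 2
Sum = (-2) + 2 + 0 + 2 + 2 = 4

4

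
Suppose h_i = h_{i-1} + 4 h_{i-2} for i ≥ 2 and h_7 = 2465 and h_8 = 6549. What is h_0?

6

Rearranging, h_{i-2} = (h_i - h_{i-1}) / 4.
h_6 = (6549 - 2465) / 4 = 4084/4 = 1021
h_5 = (2465 - 1021) / 4 = 1444/4 = 361
h_4 = (1021 - 361) / 4 = 660/4 = 165
h_3 = (361 - 165) / 4 = 196/4 = 49
h_2 = (165 - 49) / 4 = 116/4 = 29
h_1 = (49 - 29) / 4 = 20/4 = 5
h_0 = (29 - 5) / 4 = 24/4 = 6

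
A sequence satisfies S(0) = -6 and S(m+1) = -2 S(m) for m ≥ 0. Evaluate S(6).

-384

S(1) = -2(-6) = 12
S(2) = -2(12) = -24
S(3) = -2(-24) = 48
S(4) = -2(48) = -96
S(5) = -2(-96) = 192
S(6) = -2(192) = -384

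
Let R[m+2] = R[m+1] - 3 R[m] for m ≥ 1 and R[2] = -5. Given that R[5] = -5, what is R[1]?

Let R[1] = z.
R[3] = -5 - 3z
R[4] = 10 - 3z
R[5] = 25 + 6z
So 25 + 6z = -5, giving z = -5.

-5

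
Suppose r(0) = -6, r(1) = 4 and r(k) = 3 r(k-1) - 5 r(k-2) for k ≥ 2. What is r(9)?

7594

r(2) = 3*4 - 5*(-6) = 42
r(3) = 3*42 - 5*4 = 106
r(4) = 3*106 - 5*42 = 108
r(5) = 3*108 - 5*106 = -206
r(6) = 3*(-206) - 5*108 = -1158
r(7) = 3*(-1158) - 5*(-206) = -2444
r(8) = 3*(-2444) - 5*(-1158) = -1542
r(9) = 3*(-1542) - 5*(-2444) = 7594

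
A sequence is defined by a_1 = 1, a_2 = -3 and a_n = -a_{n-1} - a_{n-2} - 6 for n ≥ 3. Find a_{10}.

a_3 = -(-3) - 1 - 6 = -4
a_4 = -(-4) - (-3) - 6 = 1
a_5 = -1 - (-4) - 6 = -3
a_6 = -(-3) - 1 - 6 = -4
a_7 = -(-4) - (-3) - 6 = 1
a_8 = -1 - (-4) - 6 = -3
a_9 = -(-3) - 1 - 6 = -4
a_{10} = -(-4) - (-3) - 6 = 1

1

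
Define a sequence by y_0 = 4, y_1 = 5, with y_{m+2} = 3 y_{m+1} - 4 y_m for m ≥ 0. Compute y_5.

y_2 = 3*5 - 4*4 = -1
y_3 = 3*(-1) - 4*5 = -23
y_4 = 3*(-23) - 4*(-1) = -65
y_5 = 3*(-65) - 4*(-23) = -103

-103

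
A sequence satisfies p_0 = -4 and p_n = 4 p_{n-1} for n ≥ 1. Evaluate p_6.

-16384

p_1 = 4(-4) = -16
p_2 = 4(-16) = -64
p_3 = 4(-64) = -256
p_4 = 4(-256) = -1024
p_5 = 4(-1024) = -4096
p_6 = 4(-4096) = -16384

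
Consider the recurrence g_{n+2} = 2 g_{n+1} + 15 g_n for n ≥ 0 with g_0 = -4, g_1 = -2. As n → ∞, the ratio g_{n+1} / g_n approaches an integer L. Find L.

5

The characteristic equation is r^2 - 2r - 15 = 0, which factors as (r - 5)(r + 3) = 0.
So the roots are 5 and -3. Since |5| > |-3| and the coefficient of 5^n is non-zero, the ratio tends to 5.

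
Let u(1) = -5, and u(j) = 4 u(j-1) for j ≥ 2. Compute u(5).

-1280

u(2) = 4·(-5) = -20
u(3) = 4·(-20) = -80
u(4) = 4·(-80) = -320
u(5) = 4·(-320) = -1280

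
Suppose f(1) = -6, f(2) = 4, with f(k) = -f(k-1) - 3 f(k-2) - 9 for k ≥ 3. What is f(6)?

f(3) = -4 - 3·(-6) - 9 = 5
f(4) = -5 - 3·4 - 9 = -26
f(5) = -(-26) - 3·5 - 9 = 2
f(6) = -2 - 3·(-26) - 9 = 67

67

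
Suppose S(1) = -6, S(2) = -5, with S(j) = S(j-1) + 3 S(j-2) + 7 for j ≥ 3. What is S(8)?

S(3) = (-5) + 3*(-6) + 7 = -16
S(4) = (-16) + 3*(-5) + 7 = -24
S(5) = (-24) + 3*(-16) + 7 = -65
S(6) = (-65) + 3*(-24) + 7 = -130
S(7) = (-130) + 3*(-65) + 7 = -318
S(8) = (-318) + 3*(-130) + 7 = -701

-701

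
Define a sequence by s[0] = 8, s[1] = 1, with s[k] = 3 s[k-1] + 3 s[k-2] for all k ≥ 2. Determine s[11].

s[2] = 3(1) + 3(8) = 27
s[3] = 3(27) + 3(1) = 84
s[4] = 3(84) + 3(27) = 333
s[5] = 3(333) + 3(84) = 1251
s[6] = 3(1251) + 3(333) = 4752
s[7] = 3(4752) + 3(1251) = 18009
s[8] = 3(18009) + 3(4752) = 68283
s[9] = 3(68283) + 3(18009) = 258876
s[10] = 3(258876) + 3(68283) = 981477
s[11] = 3(981477) + 3(258876) = 3721059

3721059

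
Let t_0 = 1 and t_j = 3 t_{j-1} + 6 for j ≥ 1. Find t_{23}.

376572715305

The fixed point is 6/(1 - 3) = -3, so t_j + 3 = 3(t_{j-1} + 3).
Hence t_j = 4·3^j - 3.
t_{23} = 4·3^{23} - 3 = 4·94143178827 - 3 = 376572715305.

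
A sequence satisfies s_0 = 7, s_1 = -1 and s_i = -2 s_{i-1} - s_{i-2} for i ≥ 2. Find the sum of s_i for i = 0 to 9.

30

s_2 = -2·(-1) - 7 = -5
s_3 = -2·(-5) - (-1) = 11
s_4 = -2·11 - (-5) = -17
s_5 = -2·(-17) - 11 = 23
s_6 = -2·23 - (-17) = -29
s_7 = -2·(-29) - 23 = 35
s_8 = -2·35 - (-29) = -41
s_9 = -2·(-41) - 35 = 47
Sum = 7 + (-1) + (-5) + 11 + (-17) + 23 + (-29) + 35 + (-41) + 47 = 30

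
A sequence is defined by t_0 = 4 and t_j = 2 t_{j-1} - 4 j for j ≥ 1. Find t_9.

-2004

t_1 = 2·4 - 4 = 4
t_2 = 2·4 - 8 = 0
t_3 = 2·0 - 12 = -12
t_4 = 2·(-12) - 16 = -40
t_5 = 2·(-40) - 20 = -100
t_6 = 2·(-100) - 24 = -224
t_7 = 2·(-224) - 28 = -476
t_8 = 2·(-476) - 32 = -984
t_9 = 2·(-984) - 36 = -2004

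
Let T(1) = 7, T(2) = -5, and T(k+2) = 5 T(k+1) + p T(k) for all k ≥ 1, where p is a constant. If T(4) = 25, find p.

5

T(3) = -25 + 7p
T(4) = -125 + 30p
So -125 + 30p = 25, giving p = 5.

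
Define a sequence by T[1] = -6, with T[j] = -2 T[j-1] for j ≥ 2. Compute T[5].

T[2] = -2*(-6) = 12
T[3] = -2*12 = -24
T[4] = -2*(-24) = 48
T[5] = -2*48 = -96

-96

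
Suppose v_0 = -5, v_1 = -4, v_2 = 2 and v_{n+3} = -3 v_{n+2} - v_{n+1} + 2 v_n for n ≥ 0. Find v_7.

-294

v_3 = -3*2 - (-4) + 2*(-5) = -12
v_4 = -3*(-12) - 2 + 2*(-4) = 26
v_5 = -3*26 - (-12) + 2*2 = -62
v_6 = -3*(-62) - 26 + 2*(-12) = 136
v_7 = -3*136 - (-62) + 2*26 = -294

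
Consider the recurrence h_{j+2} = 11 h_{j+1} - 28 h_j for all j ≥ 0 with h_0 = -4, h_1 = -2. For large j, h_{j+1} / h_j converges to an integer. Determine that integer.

7

The characteristic equation is r^2 - 11r + 28 = 0, which factors as (r - 7)(r - 4) = 0.
So the roots are 7 and 4. Since |7| > |4| and the coefficient of 7^j is non-zero, the ratio tends to 7.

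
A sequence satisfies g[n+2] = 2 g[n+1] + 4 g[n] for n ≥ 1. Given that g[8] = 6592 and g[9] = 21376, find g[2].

3

Rearranging, g[n-2] = (g[n] - 2 g[n-1]) / 4.
g[7] = (21376 - 2(6592)) / 4 = 8192/4 = 2048
g[6] = (6592 - 2(2048)) / 4 = 2496/4 = 624
g[5] = (2048 - 2(624)) / 4 = 800/4 = 200
g[4] = (624 - 2(200)) / 4 = 224/4 = 56
g[3] = (200 - 2(56)) / 4 = 88/4 = 22
g[2] = (56 - 2(22)) / 4 = 12/4 = 3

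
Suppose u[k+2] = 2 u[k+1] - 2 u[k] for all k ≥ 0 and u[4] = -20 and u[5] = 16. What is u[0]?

5

Rearranging, u[k-2] = (u[k] - 2 u[k-1]) / -2.
u[3] = (16 - 2·(-20)) / -2 = 56/-2 = -28
u[2] = (-20 - 2·(-28)) / -2 = 36/-2 = -18
u[1] = (-28 - 2·(-18)) / -2 = 8/-2 = -4
u[0] = (-18 - 2·(-4)) / -2 = -10/-2 = 5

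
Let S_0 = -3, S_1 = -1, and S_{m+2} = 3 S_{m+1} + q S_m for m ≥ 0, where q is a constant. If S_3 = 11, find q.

-2

S_2 = -3 - 3q
S_3 = -9 - 10q
So -9 - 10q = 11, giving q = -2.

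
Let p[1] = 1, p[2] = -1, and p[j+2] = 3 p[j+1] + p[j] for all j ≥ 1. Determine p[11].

p[3] = 3(-1) + 1 = -2
p[4] = 3(-2) + (-1) = -7
p[5] = 3(-7) + (-2) = -23
p[6] = 3(-23) + (-7) = -76
p[7] = 3(-76) + (-23) = -251
p[8] = 3(-251) + (-76) = -829
p[9] = 3(-829) + (-251) = -2738
p[10] = 3(-2738) + (-829) = -9043
p[11] = 3(-9043) + (-2738) = -29867

-29867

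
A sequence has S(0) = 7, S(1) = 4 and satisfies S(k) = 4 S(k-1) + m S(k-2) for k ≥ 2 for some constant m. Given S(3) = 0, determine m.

-2

S(2) = 16 + 7m
S(3) = 64 + 32m
So 64 + 32m = 0, giving m = -2.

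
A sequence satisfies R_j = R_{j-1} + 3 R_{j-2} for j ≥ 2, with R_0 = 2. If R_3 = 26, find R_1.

5

Let R_1 = y.
R_2 = 6 + y
R_3 = 6 + 4y
So 6 + 4y = 26, giving y = 5.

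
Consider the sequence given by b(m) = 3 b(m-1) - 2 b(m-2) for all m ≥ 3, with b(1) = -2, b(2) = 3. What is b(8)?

633

b(3) = 3·3 - 2·(-2) = 13
b(4) = 3·13 - 2·3 = 33
b(5) = 3·33 - 2·13 = 73
b(6) = 3·73 - 2·33 = 153
b(7) = 3·153 - 2·73 = 313
b(8) = 3·313 - 2·153 = 633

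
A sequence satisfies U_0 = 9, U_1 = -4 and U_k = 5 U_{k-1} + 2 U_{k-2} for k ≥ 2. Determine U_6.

U_2 = 5(-4) + 2(9) = -2
U_3 = 5(-2) + 2(-4) = -18
U_4 = 5(-18) + 2(-2) = -94
U_5 = 5(-94) + 2(-18) = -506
U_6 = 5(-506) + 2(-94) = -2718

-2718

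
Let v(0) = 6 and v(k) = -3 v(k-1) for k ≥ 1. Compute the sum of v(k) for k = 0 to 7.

v(1) = -3(6) = -18
v(2) = -3(-18) = 54
v(3) = -3(54) = -162
v(4) = -3(-162) = 486
v(5) = -3(486) = -1458
v(6) = -3(-1458) = 4374
v(7) = -3(4374) = -13122
Sum = 6 + (-18) + 54 + (-162) + 486 + (-1458) + 4374 + (-13122) = -9840

-9840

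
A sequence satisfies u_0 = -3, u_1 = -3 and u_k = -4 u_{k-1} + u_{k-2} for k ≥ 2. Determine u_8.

53133

u_2 = -4(-3) + (-3) = 9
u_3 = -4(9) + (-3) = -39
u_4 = -4(-39) + 9 = 165
u_5 = -4(165) + (-39) = -699
u_6 = -4(-699) + 165 = 2961
u_7 = -4(2961) + (-699) = -12543
u_8 = -4(-12543) + 2961 = 53133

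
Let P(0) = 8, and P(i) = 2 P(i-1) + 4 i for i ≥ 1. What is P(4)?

P(1) = 2*8 + 4 = 20
P(2) = 2*20 + 8 = 48
P(3) = 2*48 + 12 = 108
P(4) = 2*108 + 16 = 232

232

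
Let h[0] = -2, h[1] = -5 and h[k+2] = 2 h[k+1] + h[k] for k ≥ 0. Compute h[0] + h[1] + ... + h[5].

-287

h[2] = 2*(-5) + (-2) = -12
h[3] = 2*(-12) + (-5) = -29
h[4] = 2*(-29) + (-12) = -70
h[5] = 2*(-70) + (-29) = -169
Sum = (-2) + (-5) + (-12) + (-29) + (-70) + (-169) = -287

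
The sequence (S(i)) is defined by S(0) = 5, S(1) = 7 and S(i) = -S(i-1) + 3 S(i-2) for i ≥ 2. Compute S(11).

S(2) = -7 + 3·5 = 8
S(3) = -8 + 3·7 = 13
S(4) = -13 + 3·8 = 11
S(5) = -11 + 3·13 = 28
S(6) = -28 + 3·11 = 5
S(7) = -5 + 3·28 = 79
S(8) = -79 + 3·5 = -64
S(9) = -(-64) + 3·79 = 301
S(10) = -301 + 3·(-64) = -493
S(11) = -(-493) + 3·301 = 1396

1396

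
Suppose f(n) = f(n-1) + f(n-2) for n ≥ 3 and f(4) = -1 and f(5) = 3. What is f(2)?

Rearranging, f(n-2) = f(n) - f(n-1).
f(3) = 3 - (-1) = 4
f(2) = -1 - 4 = -5

-5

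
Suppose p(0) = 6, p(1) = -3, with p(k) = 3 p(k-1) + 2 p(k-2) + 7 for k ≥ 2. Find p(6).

1534

p(2) = 3(-3) + 2(6) + 7 = 10
p(3) = 3(10) + 2(-3) + 7 = 31
p(4) = 3(31) + 2(10) + 7 = 120
p(5) = 3(120) + 2(31) + 7 = 429
p(6) = 3(429) + 2(120) + 7 = 1534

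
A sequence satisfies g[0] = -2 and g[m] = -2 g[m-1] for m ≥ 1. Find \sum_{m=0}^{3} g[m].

g[1] = -2(-2) = 4
g[2] = -2(4) = -8
g[3] = -2(-8) = 16
Sum = (-2) + 4 + (-8) + 16 = 10

10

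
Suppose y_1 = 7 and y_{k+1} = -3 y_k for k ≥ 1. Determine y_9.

45927

y_2 = -3·7 = -21
y_3 = -3·(-21) = 63
y_4 = -3·63 = -189
y_5 = -3·(-189) = 567
y_6 = -3·567 = -1701
y_7 = -3·(-1701) = 5103
y_8 = -3·5103 = -15309
y_9 = -3·(-15309) = 45927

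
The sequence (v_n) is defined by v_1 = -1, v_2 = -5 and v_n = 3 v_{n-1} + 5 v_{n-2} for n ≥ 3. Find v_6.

v_3 = 3(-5) + 5(-1) = -20
v_4 = 3(-20) + 5(-5) = -85
v_5 = 3(-85) + 5(-20) = -355
v_6 = 3(-355) + 5(-85) = -1490

-1490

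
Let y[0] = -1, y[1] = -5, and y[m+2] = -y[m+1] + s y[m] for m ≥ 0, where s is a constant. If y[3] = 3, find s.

y[2] = 5 - s
y[3] = -5 - 4s
So -5 - 4s = 3, giving s = -2.

-2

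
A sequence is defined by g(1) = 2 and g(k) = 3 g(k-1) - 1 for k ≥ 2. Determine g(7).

1094

g(2) = 3·2 - 1 = 5
g(3) = 3·5 - 1 = 14
g(4) = 3·14 - 1 = 41
g(5) = 3·41 - 1 = 122
g(6) = 3·122 - 1 = 365
g(7) = 3·365 - 1 = 1094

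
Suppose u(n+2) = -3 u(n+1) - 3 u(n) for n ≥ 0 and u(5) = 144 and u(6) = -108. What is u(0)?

4

Rearranging, u(n-2) = (u(n) + 3 u(n-1)) / -3.
u(4) = (-108 + 3(144)) / -3 = 324/-3 = -108
u(3) = (144 + 3(-108)) / -3 = -180/-3 = 60
u(2) = (-108 + 3(60)) / -3 = 72/-3 = -24
u(1) = (60 + 3(-24)) / -3 = -12/-3 = 4
u(0) = (-24 + 3(4)) / -3 = -12/-3 = 4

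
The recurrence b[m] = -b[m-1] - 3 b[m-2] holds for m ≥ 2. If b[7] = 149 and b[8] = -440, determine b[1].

Rearranging, b[m-2] = (b[m] + b[m-1]) / -3.
b[6] = (-440 + 149) / -3 = -291/-3 = 97
b[5] = (149 + 97) / -3 = 246/-3 = -82
b[4] = (97 + (-82)) / -3 = 15/-3 = -5
b[3] = (-82 + (-5)) / -3 = -87/-3 = 29
b[2] = (-5 + 29) / -3 = 24/-3 = -8
b[1] = (29 + (-8)) / -3 = 21/-3 = -7

-7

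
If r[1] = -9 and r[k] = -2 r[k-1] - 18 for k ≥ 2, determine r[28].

The fixed point is -18/(1 + 2) = -6, so r[k] + 6 = -2(r[k-1] + 6).
Hence r[k] = -3·(-2)^{k-1} - 6.
r[28] = -3·(-2)^{27} - 6 = -3·-134217728 - 6 = 402653178.

402653178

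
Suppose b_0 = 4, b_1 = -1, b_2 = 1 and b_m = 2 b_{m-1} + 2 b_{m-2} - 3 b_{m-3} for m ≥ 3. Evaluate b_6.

-132

b_3 = 2(1) + 2(-1) - 3(4) = -12
b_4 = 2(-12) + 2(1) - 3(-1) = -19
b_5 = 2(-19) + 2(-12) - 3(1) = -65
b_6 = 2(-65) + 2(-19) - 3(-12) = -132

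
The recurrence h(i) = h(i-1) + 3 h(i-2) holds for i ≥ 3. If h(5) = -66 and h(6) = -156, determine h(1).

Rearranging, h(i-2) = (h(i) - h(i-1)) / 3.
h(4) = (-156 - (-66)) / 3 = -90/3 = -30
h(3) = (-66 - (-30)) / 3 = -36/3 = -12
h(2) = (-30 - (-12)) / 3 = -18/3 = -6
h(1) = (-12 - (-6)) / 3 = -6/3 = -2

-2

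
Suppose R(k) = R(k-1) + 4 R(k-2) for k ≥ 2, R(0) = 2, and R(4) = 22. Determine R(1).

Let R(1) = z.
R(2) = 8 + z
R(3) = 8 + 5z
R(4) = 40 + 9z
So 40 + 9z = 22, giving z = -2.

-2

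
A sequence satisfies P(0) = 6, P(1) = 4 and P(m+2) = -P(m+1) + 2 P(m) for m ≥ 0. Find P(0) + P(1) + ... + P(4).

34

P(2) = -4 + 2(6) = 8
P(3) = -8 + 2(4) = 0
P(4) = -0 + 2(8) = 16
Sum = 6 + 4 + 8 + 0 + 16 = 34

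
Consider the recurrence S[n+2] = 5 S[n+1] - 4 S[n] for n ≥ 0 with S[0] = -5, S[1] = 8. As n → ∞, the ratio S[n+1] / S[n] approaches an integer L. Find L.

The characteristic equation is r^2 - 5r + 4 = 0, which factors as (r - 4)(r - 1) = 0.
So the roots are 4 and 1. Since |4| > |1| and the coefficient of 4^n is non-zero, the ratio tends to 4.

4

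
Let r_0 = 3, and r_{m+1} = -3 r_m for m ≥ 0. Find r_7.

r_1 = -3(3) = -9
r_2 = -3(-9) = 27
r_3 = -3(27) = -81
r_4 = -3(-81) = 243
r_5 = -3(243) = -729
r_6 = -3(-729) = 2187
r_7 = -3(2187) = -6561

-6561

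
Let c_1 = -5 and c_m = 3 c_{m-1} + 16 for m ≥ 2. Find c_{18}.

387420481

The fixed point is 16/(1 - 3) = -8, so c_m + 8 = 3(c_{m-1} + 8).
Hence c_m = 3·3^{m-1} - 8.
c_{18} = 3·3^{17} - 8 = 3·129140163 - 8 = 387420481.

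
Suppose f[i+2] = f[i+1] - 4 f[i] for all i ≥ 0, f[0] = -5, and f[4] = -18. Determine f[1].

Let f[1] = w.
f[2] = 20 + w
f[3] = 20 - 3w
f[4] = -60 - 7w
So -60 - 7w = -18, giving w = -6.

-6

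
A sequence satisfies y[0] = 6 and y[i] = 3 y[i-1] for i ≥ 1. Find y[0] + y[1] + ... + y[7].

19680

y[1] = 3(6) = 18
y[2] = 3(18) = 54
y[3] = 3(54) = 162
y[4] = 3(162) = 486
y[5] = 3(486) = 1458
y[6] = 3(1458) = 4374
y[7] = 3(4374) = 13122
Sum = 6 + 18 + 54 + 162 + 486 + 1458 + 4374 + 13122 = 19680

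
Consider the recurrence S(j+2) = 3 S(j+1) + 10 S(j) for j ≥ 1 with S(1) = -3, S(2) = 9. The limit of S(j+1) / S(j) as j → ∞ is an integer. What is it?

5

The characteristic equation is r^2 - 3r - 10 = 0, which factors as (r - 5)(r + 2) = 0.
So the roots are 5 and -2. Since |5| > |-2| and the coefficient of 5^j is non-zero, the ratio tends to 5.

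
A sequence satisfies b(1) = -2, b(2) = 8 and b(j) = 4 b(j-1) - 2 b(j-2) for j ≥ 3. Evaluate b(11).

697920

b(3) = 4·8 - 2·(-2) = 36
b(4) = 4·36 - 2·8 = 128
b(5) = 4·128 - 2·36 = 440
b(6) = 4·440 - 2·128 = 1504
b(7) = 4·1504 - 2·440 = 5136
b(8) = 4·5136 - 2·1504 = 17536
b(9) = 4·17536 - 2·5136 = 59872
b(10) = 4·59872 - 2·17536 = 204416
b(11) = 4·204416 - 2·59872 = 697920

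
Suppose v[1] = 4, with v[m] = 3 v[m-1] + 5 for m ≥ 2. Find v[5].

524

v[2] = 3*4 + 5 = 17
v[3] = 3*17 + 5 = 56
v[4] = 3*56 + 5 = 173
v[5] = 3*173 + 5 = 524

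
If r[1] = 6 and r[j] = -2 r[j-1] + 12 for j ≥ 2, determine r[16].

The fixed point is 12/(1 + 2) = 4, so r[j] - 4 = -2(r[j-1] - 4).
Hence r[j] = 2·(-2)^{j-1} + 4.
r[16] = 2·(-2)^{15} + 4 = 2·-32768 + 4 = -65532.

-65532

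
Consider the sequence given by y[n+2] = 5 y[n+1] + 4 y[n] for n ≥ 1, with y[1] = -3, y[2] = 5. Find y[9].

504957

y[3] = 5·5 + 4·(-3) = 13
y[4] = 5·13 + 4·5 = 85
y[5] = 5·85 + 4·13 = 477
y[6] = 5·477 + 4·85 = 2725
y[7] = 5·2725 + 4·477 = 15533
y[8] = 5·15533 + 4·2725 = 88565
y[9] = 5·88565 + 4·15533 = 504957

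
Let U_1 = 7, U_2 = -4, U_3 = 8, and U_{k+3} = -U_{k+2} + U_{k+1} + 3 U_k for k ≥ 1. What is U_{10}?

U_4 = -8 + (-4) + 3·7 = 9
U_5 = -9 + 8 + 3·(-4) = -13
U_6 = -(-13) + 9 + 3·8 = 46
U_7 = -46 + (-13) + 3·9 = -32
U_8 = -(-32) + 46 + 3·(-13) = 39
U_9 = -39 + (-32) + 3·46 = 67
U_{10} = -67 + 39 + 3·(-32) = -124

-124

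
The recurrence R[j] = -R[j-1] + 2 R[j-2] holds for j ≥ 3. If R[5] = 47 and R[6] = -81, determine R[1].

7

Rearranging, R[j-2] = (R[j] + R[j-1]) / 2.
R[4] = (-81 + 47) / 2 = -34/2 = -17
R[3] = (47 + (-17)) / 2 = 30/2 = 15
R[2] = (-17 + 15) / 2 = -2/2 = -1
R[1] = (15 + (-1)) / 2 = 14/2 = 7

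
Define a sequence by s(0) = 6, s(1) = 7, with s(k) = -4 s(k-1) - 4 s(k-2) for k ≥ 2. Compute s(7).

7744

s(2) = -4·7 - 4·6 = -52
s(3) = -4·(-52) - 4·7 = 180
s(4) = -4·180 - 4·(-52) = -512
s(5) = -4·(-512) - 4·180 = 1328
s(6) = -4·1328 - 4·(-512) = -3264
s(7) = -4·(-3264) - 4·1328 = 7744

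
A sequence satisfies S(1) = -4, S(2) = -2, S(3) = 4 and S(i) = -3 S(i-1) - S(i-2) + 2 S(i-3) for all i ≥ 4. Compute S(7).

S(4) = -3·4 - (-2) + 2·(-4) = -18
S(5) = -3·(-18) - 4 + 2·(-2) = 46
S(6) = -3·46 - (-18) + 2·4 = -112
S(7) = -3·(-112) - 46 + 2·(-18) = 254

254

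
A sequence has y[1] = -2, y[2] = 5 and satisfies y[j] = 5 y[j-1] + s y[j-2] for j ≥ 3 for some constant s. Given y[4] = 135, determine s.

-2

y[3] = 25 - 2s
y[4] = 125 - 5s
So 125 - 5s = 135, giving s = -2.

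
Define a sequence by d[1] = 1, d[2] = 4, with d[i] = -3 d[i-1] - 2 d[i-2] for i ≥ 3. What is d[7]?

d[3] = -3·4 - 2·1 = -14
d[4] = -3·(-14) - 2·4 = 34
d[5] = -3·34 - 2·(-14) = -74
d[6] = -3·(-74) - 2·34 = 154
d[7] = -3·154 - 2·(-74) = -314

-314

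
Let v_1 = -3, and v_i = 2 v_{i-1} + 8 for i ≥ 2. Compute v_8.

v_2 = 2*(-3) + 8 = 2
v_3 = 2*2 + 8 = 12
v_4 = 2*12 + 8 = 32
v_5 = 2*32 + 8 = 72
v_6 = 2*72 + 8 = 152
v_7 = 2*152 + 8 = 312
v_8 = 2*312 + 8 = 632

632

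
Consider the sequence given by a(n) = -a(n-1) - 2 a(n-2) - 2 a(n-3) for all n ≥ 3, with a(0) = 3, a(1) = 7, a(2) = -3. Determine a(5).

31

a(3) = -(-3) - 2*7 - 2*3 = -17
a(4) = -(-17) - 2*(-3) - 2*7 = 9
a(5) = -9 - 2*(-17) - 2*(-3) = 31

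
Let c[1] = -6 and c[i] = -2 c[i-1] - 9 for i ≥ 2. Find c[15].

The fixed point is -9/(1 + 2) = -3, so c[i] + 3 = -2(c[i-1] + 3).
Hence c[i] = -3·(-2)^{i-1} - 3.
c[15] = -3·(-2)^{14} - 3 = -3·16384 - 3 = -49155.

-49155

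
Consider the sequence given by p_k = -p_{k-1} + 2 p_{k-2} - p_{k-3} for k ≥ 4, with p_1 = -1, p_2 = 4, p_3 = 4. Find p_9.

-64

p_4 = -4 + 2·4 - (-1) = 5
p_5 = -5 + 2·4 - 4 = -1
p_6 = -(-1) + 2·5 - 4 = 7
p_7 = -7 + 2·(-1) - 5 = -14
p_8 = -(-14) + 2·7 - (-1) = 29
p_9 = -29 + 2·(-14) - 7 = -64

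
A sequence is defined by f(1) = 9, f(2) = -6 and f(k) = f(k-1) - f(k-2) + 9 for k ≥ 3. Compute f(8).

-6

f(3) = (-6) - 9 + 9 = -6
f(4) = (-6) - (-6) + 9 = 9
f(5) = 9 - (-6) + 9 = 24
f(6) = 24 - 9 + 9 = 24
f(7) = 24 - 24 + 9 = 9
f(8) = 9 - 24 + 9 = -6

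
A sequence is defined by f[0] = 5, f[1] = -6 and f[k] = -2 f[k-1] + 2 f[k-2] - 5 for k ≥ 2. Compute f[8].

f[2] = -2*(-6) + 2*5 - 5 = 17
f[3] = -2*17 + 2*(-6) - 5 = -51
f[4] = -2*(-51) + 2*17 - 5 = 131
f[5] = -2*131 + 2*(-51) - 5 = -369
f[6] = -2*(-369) + 2*131 - 5 = 995
f[7] = -2*995 + 2*(-369) - 5 = -2733
f[8] = -2*(-2733) + 2*995 - 5 = 7451

7451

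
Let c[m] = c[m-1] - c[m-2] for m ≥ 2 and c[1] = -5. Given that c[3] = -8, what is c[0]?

Let c[0] = z.
c[2] = -5 - z
c[3] = -z
So -z = -8, giving z = 8.

8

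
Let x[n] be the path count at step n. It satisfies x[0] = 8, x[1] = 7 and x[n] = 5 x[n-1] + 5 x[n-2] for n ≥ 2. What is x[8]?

x[2] = 5*7 + 5*8 = 75
x[3] = 5*75 + 5*7 = 410
x[4] = 5*410 + 5*75 = 2425
x[5] = 5*2425 + 5*410 = 14175
x[6] = 5*14175 + 5*2425 = 83000
x[7] = 5*83000 + 5*14175 = 485875
x[8] = 5*485875 + 5*83000 = 2844375

2844375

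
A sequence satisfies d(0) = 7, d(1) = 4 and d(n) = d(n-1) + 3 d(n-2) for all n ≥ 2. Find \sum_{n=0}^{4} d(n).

d(2) = 4 + 3(7) = 25
d(3) = 25 + 3(4) = 37
d(4) = 37 + 3(25) = 112
Sum = 7 + 4 + 25 + 37 + 112 = 185

185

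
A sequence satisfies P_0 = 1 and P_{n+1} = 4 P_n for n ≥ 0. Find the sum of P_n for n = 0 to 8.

87381

P_1 = 4·1 = 4
P_2 = 4·4 = 16
P_3 = 4·16 = 64
P_4 = 4·64 = 256
P_5 = 4·256 = 1024
P_6 = 4·1024 = 4096
P_7 = 4·4096 = 16384
P_8 = 4·16384 = 65536
Sum = 1 + 4 + 16 + 64 + 256 + 1024 + 4096 + 16384 + 65536 = 87381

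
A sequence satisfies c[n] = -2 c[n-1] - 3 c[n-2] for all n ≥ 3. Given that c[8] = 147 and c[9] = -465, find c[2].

9

Rearranging, c[n-2] = (c[n] + 2 c[n-1]) / -3.
c[7] = (-465 + 2·147) / -3 = -171/-3 = 57
c[6] = (147 + 2·57) / -3 = 261/-3 = -87
c[5] = (57 + 2·(-87)) / -3 = -117/-3 = 39
c[4] = (-87 + 2·39) / -3 = -9/-3 = 3
c[3] = (39 + 2·3) / -3 = 45/-3 = -15
c[2] = (3 + 2·(-15)) / -3 = -27/-3 = 9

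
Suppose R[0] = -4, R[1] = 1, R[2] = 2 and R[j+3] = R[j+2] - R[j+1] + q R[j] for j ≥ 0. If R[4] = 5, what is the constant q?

-2

R[3] = 1 - 4q
R[4] = -1 - 3q
So -1 - 3q = 5, giving q = -2.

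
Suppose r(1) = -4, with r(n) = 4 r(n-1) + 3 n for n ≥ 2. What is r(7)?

r(2) = 4·(-4) + 6 = -10
r(3) = 4·(-10) + 9 = -31
r(4) = 4·(-31) + 12 = -112
r(5) = 4·(-112) + 15 = -433
r(6) = 4·(-433) + 18 = -1714
r(7) = 4·(-1714) + 21 = -6835

-6835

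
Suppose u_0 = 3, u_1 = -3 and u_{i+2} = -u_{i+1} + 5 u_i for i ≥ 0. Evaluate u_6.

u_2 = -(-3) + 5(3) = 18
u_3 = -18 + 5(-3) = -33
u_4 = -(-33) + 5(18) = 123
u_5 = -123 + 5(-33) = -288
u_6 = -(-288) + 5(123) = 903

903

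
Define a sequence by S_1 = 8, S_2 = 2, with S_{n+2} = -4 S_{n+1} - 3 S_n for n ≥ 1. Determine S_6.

1202

S_3 = -4*2 - 3*8 = -32
S_4 = -4*(-32) - 3*2 = 122
S_5 = -4*122 - 3*(-32) = -392
S_6 = -4*(-392) - 3*122 = 1202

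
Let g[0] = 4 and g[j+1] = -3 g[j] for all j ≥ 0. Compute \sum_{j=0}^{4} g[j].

g[1] = -3(4) = -12
g[2] = -3(-12) = 36
g[3] = -3(36) = -108
g[4] = -3(-108) = 324
Sum = 4 + (-12) + 36 + (-108) + 324 = 244

244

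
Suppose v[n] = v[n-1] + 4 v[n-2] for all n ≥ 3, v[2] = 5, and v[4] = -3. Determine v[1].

-7

Let v[1] = y.
v[3] = 5 + 4y
v[4] = 25 + 4y
So 25 + 4y = -3, giving y = -7.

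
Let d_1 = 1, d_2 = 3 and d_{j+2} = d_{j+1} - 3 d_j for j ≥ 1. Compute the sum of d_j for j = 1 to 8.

d_3 = 3 - 3(1) = 0
d_4 = 0 - 3(3) = -9
d_5 = (-9) - 3(0) = -9
d_6 = (-9) - 3(-9) = 18
d_7 = 18 - 3(-9) = 45
d_8 = 45 - 3(18) = -9
Sum = 1 + 3 + 0 + (-9) + (-9) + 18 + 45 + (-9) = 40

40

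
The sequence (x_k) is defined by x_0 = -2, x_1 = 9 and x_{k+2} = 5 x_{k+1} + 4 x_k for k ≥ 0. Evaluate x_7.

x_2 = 5(9) + 4(-2) = 37
x_3 = 5(37) + 4(9) = 221
x_4 = 5(221) + 4(37) = 1253
x_5 = 5(1253) + 4(221) = 7149
x_6 = 5(7149) + 4(1253) = 40757
x_7 = 5(40757) + 4(7149) = 232381

232381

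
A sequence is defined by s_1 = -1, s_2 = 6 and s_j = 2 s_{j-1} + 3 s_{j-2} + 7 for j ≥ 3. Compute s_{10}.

s_3 = 2*6 + 3*(-1) + 7 = 16
s_4 = 2*16 + 3*6 + 7 = 57
s_5 = 2*57 + 3*16 + 7 = 169
s_6 = 2*169 + 3*57 + 7 = 516
s_7 = 2*516 + 3*169 + 7 = 1546
s_8 = 2*1546 + 3*516 + 7 = 4647
s_9 = 2*4647 + 3*1546 + 7 = 13939
s_{10} = 2*13939 + 3*4647 + 7 = 41826

41826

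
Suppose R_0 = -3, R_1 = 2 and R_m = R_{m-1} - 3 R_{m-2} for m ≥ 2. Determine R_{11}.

785

R_2 = 2 - 3·(-3) = 11
R_3 = 11 - 3·2 = 5
R_4 = 5 - 3·11 = -28
R_5 = (-28) - 3·5 = -43
R_6 = (-43) - 3·(-28) = 41
R_7 = 41 - 3·(-43) = 170
R_8 = 170 - 3·41 = 47
R_9 = 47 - 3·170 = -463
R_{10} = (-463) - 3·47 = -604
R_{11} = (-604) - 3·(-463) = 785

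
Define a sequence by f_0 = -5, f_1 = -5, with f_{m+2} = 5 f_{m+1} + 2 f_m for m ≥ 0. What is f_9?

-4452305

f_2 = 5(-5) + 2(-5) = -35
f_3 = 5(-35) + 2(-5) = -185
f_4 = 5(-185) + 2(-35) = -995
f_5 = 5(-995) + 2(-185) = -5345
f_6 = 5(-5345) + 2(-995) = -28715
f_7 = 5(-28715) + 2(-5345) = -154265
f_8 = 5(-154265) + 2(-28715) = -828755
f_9 = 5(-828755) + 2(-154265) = -4452305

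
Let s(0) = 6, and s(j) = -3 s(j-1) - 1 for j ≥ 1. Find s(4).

506

s(1) = -3·6 - 1 = -19
s(2) = -3·(-19) - 1 = 56
s(3) = -3·56 - 1 = -169
s(4) = -3·(-169) - 1 = 506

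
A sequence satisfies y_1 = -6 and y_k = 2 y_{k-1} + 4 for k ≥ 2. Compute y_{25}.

The fixed point is 4/(1 - 2) = -4, so y_k + 4 = 2(y_{k-1} + 4).
Hence y_k = -2·2^{k-1} - 4.
y_{25} = -2·2^{24} - 4 = -2·16777216 - 4 = -33554436.

-33554436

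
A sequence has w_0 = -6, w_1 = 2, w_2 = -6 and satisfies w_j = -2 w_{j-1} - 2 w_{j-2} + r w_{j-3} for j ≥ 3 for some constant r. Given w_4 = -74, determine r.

w_3 = 8 - 6r
w_4 = -4 + 14r
So -4 + 14r = -74, giving r = -5.

-5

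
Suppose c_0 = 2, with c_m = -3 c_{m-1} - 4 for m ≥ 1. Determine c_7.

c_1 = -3·2 - 4 = -10
c_2 = -3·(-10) - 4 = 26
c_3 = -3·26 - 4 = -82
c_4 = -3·(-82) - 4 = 242
c_5 = -3·242 - 4 = -730
c_6 = -3·(-730) - 4 = 2186
c_7 = -3·2186 - 4 = -6562

-6562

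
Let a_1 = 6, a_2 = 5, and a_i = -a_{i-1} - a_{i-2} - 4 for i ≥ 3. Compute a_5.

5

a_3 = -5 - 6 - 4 = -15
a_4 = -(-15) - 5 - 4 = 6
a_5 = -6 - (-15) - 4 = 5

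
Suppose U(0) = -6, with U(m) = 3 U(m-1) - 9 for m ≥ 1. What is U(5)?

U(1) = 3·(-6) - 9 = -27
U(2) = 3·(-27) - 9 = -90
U(3) = 3·(-90) - 9 = -279
U(4) = 3·(-279) - 9 = -846
U(5) = 3·(-846) - 9 = -2547

-2547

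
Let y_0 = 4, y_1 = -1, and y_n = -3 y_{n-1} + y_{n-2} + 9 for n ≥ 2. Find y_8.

16900

y_2 = -3(-1) + 4 + 9 = 16
y_3 = -3(16) + (-1) + 9 = -40
y_4 = -3(-40) + 16 + 9 = 145
y_5 = -3(145) + (-40) + 9 = -466
y_6 = -3(-466) + 145 + 9 = 1552
y_7 = -3(1552) + (-466) + 9 = -5113
y_8 = -3(-5113) + 1552 + 9 = 16900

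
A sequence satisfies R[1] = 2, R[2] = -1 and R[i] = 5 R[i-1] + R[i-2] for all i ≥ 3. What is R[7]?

-2238

R[3] = 5*(-1) + 2 = -3
R[4] = 5*(-3) + (-1) = -16
R[5] = 5*(-16) + (-3) = -83
R[6] = 5*(-83) + (-16) = -431
R[7] = 5*(-431) + (-83) = -2238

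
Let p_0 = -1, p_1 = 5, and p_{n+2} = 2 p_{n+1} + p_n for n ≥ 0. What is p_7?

775

p_2 = 2·5 + (-1) = 9
p_3 = 2·9 + 5 = 23
p_4 = 2·23 + 9 = 55
p_5 = 2·55 + 23 = 133
p_6 = 2·133 + 55 = 321
p_7 = 2·321 + 133 = 775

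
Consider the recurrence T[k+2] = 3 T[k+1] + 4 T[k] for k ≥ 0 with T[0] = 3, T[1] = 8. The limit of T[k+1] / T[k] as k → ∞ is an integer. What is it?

4

The characteristic equation is r^2 - 3r - 4 = 0, which factors as (r - 4)(r + 1) = 0.
So the roots are 4 and -1. Since |4| > |-1| and the coefficient of 4^k is non-zero, the ratio tends to 4.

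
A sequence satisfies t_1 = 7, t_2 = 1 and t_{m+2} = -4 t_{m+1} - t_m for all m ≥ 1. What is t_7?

t_3 = -4(1) - 7 = -11
t_4 = -4(-11) - 1 = 43
t_5 = -4(43) - (-11) = -161
t_6 = -4(-161) - 43 = 601
t_7 = -4(601) - (-161) = -2243

-2243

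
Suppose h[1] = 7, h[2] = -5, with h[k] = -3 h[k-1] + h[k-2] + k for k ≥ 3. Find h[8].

h[3] = -3*(-5) + 7 + 3 = 25
h[4] = -3*25 + (-5) + 4 = -76
h[5] = -3*(-76) + 25 + 5 = 258
h[6] = -3*258 + (-76) + 6 = -844
h[7] = -3*(-844) + 258 + 7 = 2797
h[8] = -3*2797 + (-844) + 8 = -9227

-9227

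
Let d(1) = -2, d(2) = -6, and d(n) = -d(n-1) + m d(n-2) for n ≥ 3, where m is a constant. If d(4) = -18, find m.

3

d(3) = 6 - 2m
d(4) = -6 - 4m
So -6 - 4m = -18, giving m = 3.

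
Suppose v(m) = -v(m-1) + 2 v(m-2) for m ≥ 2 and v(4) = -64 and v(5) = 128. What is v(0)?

-4

Rearranging, v(m-2) = (v(m) + v(m-1)) / 2.
v(3) = (128 + (-64)) / 2 = 64/2 = 32
v(2) = (-64 + 32) / 2 = -32/2 = -16
v(1) = (32 + (-16)) / 2 = 16/2 = 8
v(0) = (-16 + 8) / 2 = -8/2 = -4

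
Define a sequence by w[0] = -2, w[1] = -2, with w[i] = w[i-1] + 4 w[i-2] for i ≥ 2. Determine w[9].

-5858

w[2] = (-2) + 4·(-2) = -10
w[3] = (-10) + 4·(-2) = -18
w[4] = (-18) + 4·(-10) = -58
w[5] = (-58) + 4·(-18) = -130
w[6] = (-130) + 4·(-58) = -362
w[7] = (-362) + 4·(-130) = -882
w[8] = (-882) + 4·(-362) = -2330
w[9] = (-2330) + 4·(-882) = -5858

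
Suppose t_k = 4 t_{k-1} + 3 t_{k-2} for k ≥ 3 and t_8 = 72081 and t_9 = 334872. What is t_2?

Rearranging, t_{k-2} = (t_k - 4 t_{k-1}) / 3.
t_7 = (334872 - 4·72081) / 3 = 46548/3 = 15516
t_6 = (72081 - 4·15516) / 3 = 10017/3 = 3339
t_5 = (15516 - 4·3339) / 3 = 2160/3 = 720
t_4 = (3339 - 4·720) / 3 = 459/3 = 153
t_3 = (720 - 4·153) / 3 = 108/3 = 36
t_2 = (153 - 4·36) / 3 = 9/3 = 3

3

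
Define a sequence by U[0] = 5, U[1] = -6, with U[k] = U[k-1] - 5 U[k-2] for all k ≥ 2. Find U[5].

U[2] = (-6) - 5·5 = -31
U[3] = (-31) - 5·(-6) = -1
U[4] = (-1) - 5·(-31) = 154
U[5] = 154 - 5·(-1) = 159

159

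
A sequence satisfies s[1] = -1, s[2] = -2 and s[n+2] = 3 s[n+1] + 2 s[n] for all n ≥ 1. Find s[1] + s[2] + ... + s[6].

-495

s[3] = 3·(-2) + 2·(-1) = -8
s[4] = 3·(-8) + 2·(-2) = -28
s[5] = 3·(-28) + 2·(-8) = -100
s[6] = 3·(-100) + 2·(-28) = -356
Sum = (-1) + (-2) + (-8) + (-28) + (-100) + (-356) = -495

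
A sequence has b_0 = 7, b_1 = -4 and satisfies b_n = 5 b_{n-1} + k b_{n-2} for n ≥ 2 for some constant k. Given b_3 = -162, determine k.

-2

b_2 = -20 + 7k
b_3 = -100 + 31k
So -100 + 31k = -162, giving k = -2.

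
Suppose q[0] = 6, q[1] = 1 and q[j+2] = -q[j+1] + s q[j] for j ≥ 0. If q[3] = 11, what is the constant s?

q[2] = -1 + 6s
q[3] = 1 - 5s
So 1 - 5s = 11, giving s = -2.

-2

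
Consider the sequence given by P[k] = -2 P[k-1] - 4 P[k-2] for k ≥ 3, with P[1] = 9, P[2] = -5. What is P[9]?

P[3] = -2·(-5) - 4·9 = -26
P[4] = -2·(-26) - 4·(-5) = 72
P[5] = -2·72 - 4·(-26) = -40
P[6] = -2·(-40) - 4·72 = -208
P[7] = -2·(-208) - 4·(-40) = 576
P[8] = -2·576 - 4·(-208) = -320
P[9] = -2·(-320) - 4·576 = -1664

-1664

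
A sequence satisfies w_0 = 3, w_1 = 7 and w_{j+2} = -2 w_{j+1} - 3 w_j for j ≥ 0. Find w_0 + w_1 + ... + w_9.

w_2 = -2·7 - 3·3 = -23
w_3 = -2·(-23) - 3·7 = 25
w_4 = -2·25 - 3·(-23) = 19
w_5 = -2·19 - 3·25 = -113
w_6 = -2·(-113) - 3·19 = 169
w_7 = -2·169 - 3·(-113) = 1
w_8 = -2·1 - 3·169 = -509
w_9 = -2·(-509) - 3·1 = 1015
Sum = 3 + 7 + (-23) + 25 + 19 + (-113) + 169 + 1 + (-509) + 1015 = 594

594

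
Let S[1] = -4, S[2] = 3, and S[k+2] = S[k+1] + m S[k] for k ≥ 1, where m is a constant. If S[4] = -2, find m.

5

S[3] = 3 - 4m
S[4] = 3 - m
So 3 - m = -2, giving m = 5.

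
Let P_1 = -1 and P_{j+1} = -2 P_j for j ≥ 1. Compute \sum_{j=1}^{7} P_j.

P_2 = -2*(-1) = 2
P_3 = -2*2 = -4
P_4 = -2*(-4) = 8
P_5 = -2*8 = -16
P_6 = -2*(-16) = 32
P_7 = -2*32 = -64
Sum = (-1) + 2 + (-4) + 8 + (-16) + 32 + (-64) = -43

-43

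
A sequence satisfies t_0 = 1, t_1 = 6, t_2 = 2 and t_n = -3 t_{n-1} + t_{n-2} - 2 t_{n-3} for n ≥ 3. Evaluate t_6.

-18

t_3 = -3·2 + 6 - 2·1 = -2
t_4 = -3·(-2) + 2 - 2·6 = -4
t_5 = -3·(-4) + (-2) - 2·2 = 6
t_6 = -3·6 + (-4) - 2·(-2) = -18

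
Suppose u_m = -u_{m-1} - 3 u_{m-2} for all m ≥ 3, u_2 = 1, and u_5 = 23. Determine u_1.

Let u_1 = x.
u_3 = -1 - 3x
u_4 = -2 + 3x
u_5 = 5 + 6x
So 5 + 6x = 23, giving x = 3.

3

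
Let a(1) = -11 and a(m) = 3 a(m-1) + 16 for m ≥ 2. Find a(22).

-31381059617

The fixed point is 16/(1 - 3) = -8, so a(m) + 8 = 3(a(m-1) + 8).
Hence a(m) = -3·3^{m-1} - 8.
a(22) = -3·3^{21} - 8 = -3·10460353203 - 8 = -31381059617.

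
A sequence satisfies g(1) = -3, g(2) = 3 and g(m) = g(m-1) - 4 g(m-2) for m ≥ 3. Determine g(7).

159

g(3) = 3 - 4(-3) = 15
g(4) = 15 - 4(3) = 3
g(5) = 3 - 4(15) = -57
g(6) = (-57) - 4(3) = -69
g(7) = (-69) - 4(-57) = 159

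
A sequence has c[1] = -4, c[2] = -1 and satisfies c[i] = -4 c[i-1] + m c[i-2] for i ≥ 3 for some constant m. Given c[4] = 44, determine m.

4

c[3] = 4 - 4m
c[4] = -16 + 15m
So -16 + 15m = 44, giving m = 4.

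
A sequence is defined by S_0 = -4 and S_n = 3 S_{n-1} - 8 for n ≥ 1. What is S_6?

S_1 = 3*(-4) - 8 = -20
S_2 = 3*(-20) - 8 = -68
S_3 = 3*(-68) - 8 = -212
S_4 = 3*(-212) - 8 = -644
S_5 = 3*(-644) - 8 = -1940
S_6 = 3*(-1940) - 8 = -5828

-5828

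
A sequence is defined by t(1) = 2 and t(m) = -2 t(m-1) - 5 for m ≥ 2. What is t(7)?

233

t(2) = -2·2 - 5 = -9
t(3) = -2·(-9) - 5 = 13
t(4) = -2·13 - 5 = -31
t(5) = -2·(-31) - 5 = 57
t(6) = -2·57 - 5 = -119
t(7) = -2·(-119) - 5 = 233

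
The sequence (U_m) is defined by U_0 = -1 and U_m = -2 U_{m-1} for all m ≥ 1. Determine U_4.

-16

U_1 = -2(-1) = 2
U_2 = -2(2) = -4
U_3 = -2(-4) = 8
U_4 = -2(8) = -16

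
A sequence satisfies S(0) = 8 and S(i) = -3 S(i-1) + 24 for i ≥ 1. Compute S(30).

The fixed point is 24/(1 + 3) = 6, so S(i) - 6 = -3(S(i-1) - 6).
Hence S(i) = 2·(-3)^i + 6.
S(30) = 2·(-3)^{30} + 6 = 2·205891132094649 + 6 = 411782264189304.

411782264189304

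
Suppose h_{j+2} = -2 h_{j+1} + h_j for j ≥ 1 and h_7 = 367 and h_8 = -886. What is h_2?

Rearranging, h_{j-2} = h_j + 2 h_{j-1}.
h_6 = -886 + 2*367 = -152
h_5 = 367 + 2*(-152) = 63
h_4 = -152 + 2*63 = -26
h_3 = 63 + 2*(-26) = 11
h_2 = -26 + 2*11 = -4

-4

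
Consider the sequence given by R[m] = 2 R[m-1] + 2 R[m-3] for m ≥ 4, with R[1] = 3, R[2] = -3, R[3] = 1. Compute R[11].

R[4] = 2·1 + 2·3 = 8
R[5] = 2·8 + 2·(-3) = 10
R[6] = 2·10 + 2·1 = 22
R[7] = 2·22 + 2·8 = 60
R[8] = 2·60 + 2·10 = 140
R[9] = 2·140 + 2·22 = 324
R[10] = 2·324 + 2·60 = 768
R[11] = 2·768 + 2·140 = 1816

1816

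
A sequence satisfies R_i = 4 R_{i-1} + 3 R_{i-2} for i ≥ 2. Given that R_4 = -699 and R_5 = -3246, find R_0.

Rearranging, R_{i-2} = (R_i - 4 R_{i-1}) / 3.
R_3 = (-3246 - 4·(-699)) / 3 = -450/3 = -150
R_2 = (-699 - 4·(-150)) / 3 = -99/3 = -33
R_1 = (-150 - 4·(-33)) / 3 = -18/3 = -6
R_0 = (-33 - 4·(-6)) / 3 = -9/3 = -3

-3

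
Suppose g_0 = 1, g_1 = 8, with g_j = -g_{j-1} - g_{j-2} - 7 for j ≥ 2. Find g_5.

g_2 = -8 - 1 - 7 = -16
g_3 = -(-16) - 8 - 7 = 1
g_4 = -1 - (-16) - 7 = 8
g_5 = -8 - 1 - 7 = -16

-16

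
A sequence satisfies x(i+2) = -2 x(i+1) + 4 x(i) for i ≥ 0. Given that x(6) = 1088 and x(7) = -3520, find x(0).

1

Rearranging, x(i-2) = (x(i) + 2 x(i-1)) / 4.
x(5) = (-3520 + 2*1088) / 4 = -1344/4 = -336
x(4) = (1088 + 2*(-336)) / 4 = 416/4 = 104
x(3) = (-336 + 2*104) / 4 = -128/4 = -32
x(2) = (104 + 2*(-32)) / 4 = 40/4 = 10
x(1) = (-32 + 2*10) / 4 = -12/4 = -3
x(0) = (10 + 2*(-3)) / 4 = 4/4 = 1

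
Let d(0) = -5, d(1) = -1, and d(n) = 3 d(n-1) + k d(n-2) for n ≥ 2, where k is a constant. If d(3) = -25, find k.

d(2) = -3 - 5k
d(3) = -9 - 16k
So -9 - 16k = -25, giving k = 1.

1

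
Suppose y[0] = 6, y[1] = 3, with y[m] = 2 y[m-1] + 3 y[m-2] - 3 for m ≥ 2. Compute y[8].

y[2] = 2·3 + 3·6 - 3 = 21
y[3] = 2·21 + 3·3 - 3 = 48
y[4] = 2·48 + 3·21 - 3 = 156
y[5] = 2·156 + 3·48 - 3 = 453
y[6] = 2·453 + 3·156 - 3 = 1371
y[7] = 2·1371 + 3·453 - 3 = 4098
y[8] = 2·4098 + 3·1371 - 3 = 12306

12306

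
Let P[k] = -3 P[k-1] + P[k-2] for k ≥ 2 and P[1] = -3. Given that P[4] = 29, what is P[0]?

Let P[0] = y.
P[2] = 9 + y
P[3] = -30 - 3y
P[4] = 99 + 10y
So 99 + 10y = 29, giving y = -7.

-7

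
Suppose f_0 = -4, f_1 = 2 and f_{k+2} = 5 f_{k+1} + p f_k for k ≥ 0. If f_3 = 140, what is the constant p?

f_2 = 10 - 4p
f_3 = 50 - 18p
So 50 - 18p = 140, giving p = -5.

-5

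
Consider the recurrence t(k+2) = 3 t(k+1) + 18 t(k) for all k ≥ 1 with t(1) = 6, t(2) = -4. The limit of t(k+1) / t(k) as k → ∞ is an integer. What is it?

The characteristic equation is r^2 - 3r - 18 = 0, which factors as (r - 6)(r + 3) = 0.
So the roots are 6 and -3. Since |6| > |-3| and the coefficient of 6^k is non-zero, the ratio tends to 6.

6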